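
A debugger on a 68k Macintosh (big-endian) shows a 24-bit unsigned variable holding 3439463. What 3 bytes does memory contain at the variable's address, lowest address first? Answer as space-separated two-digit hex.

3439463 in hexadecimal, padded to 24 bits, is 0x347B67.
Split into bytes (most-significant first): 34 7B 67.
Big-endian: lowest address holds the most-significant byte.
So the memory order matches the most-significant-first order: 34 7B 67.

34 7B 67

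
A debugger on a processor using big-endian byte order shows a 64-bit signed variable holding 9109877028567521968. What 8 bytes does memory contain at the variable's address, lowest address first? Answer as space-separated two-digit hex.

7E 6C C8 E4 2B 42 1A B0

9109877028567521968 in hexadecimal, padded to 64 bits, is 0x7E6CC8E42B421AB0.
Split into bytes (most-significant first): 7E 6C C8 E4 2B 42 1A B0.
Big-endian: lowest address holds the most-significant byte.
So the memory order matches the most-significant-first order: 7E 6C C8 E4 2B 42 1A B0.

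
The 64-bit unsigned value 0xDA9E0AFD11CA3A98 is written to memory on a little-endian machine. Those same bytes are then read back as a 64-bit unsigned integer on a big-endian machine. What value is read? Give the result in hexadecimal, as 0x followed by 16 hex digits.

Stored little-endian, the bytes at ascending addresses are 98 3A CA 11 FD 0A 9E DA.
Read back as big-endian, the last byte is least significant, giving 0x983ACA11FD0A9EDA.

0x983ACA11FD0A9EDA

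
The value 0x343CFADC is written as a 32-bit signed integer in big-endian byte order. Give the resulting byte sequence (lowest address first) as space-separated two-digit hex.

Split into bytes (most-significant first): 34 3C FA DC.
Big-endian stores the most-significant byte at the lowest address.
So the memory order matches the most-significant-first order: 34 3C FA DC.

34 3C FA DC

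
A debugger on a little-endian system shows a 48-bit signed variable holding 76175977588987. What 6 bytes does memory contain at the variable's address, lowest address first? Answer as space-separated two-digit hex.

FB A8 15 1A 48 45

76175977588987 in hexadecimal, padded to 48 bits, is 0x45481A15A8FB.
Split into bytes (most-significant first): 45 48 1A 15 A8 FB.
Little-endian: lowest address holds the least-significant byte.
So at ascending addresses the bytes are FB A8 15 1A 48 45.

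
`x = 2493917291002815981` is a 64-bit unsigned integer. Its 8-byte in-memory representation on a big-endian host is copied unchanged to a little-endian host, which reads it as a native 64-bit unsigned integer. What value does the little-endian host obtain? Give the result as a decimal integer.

17106198699017280546

2493917291002815981 in 64-bit hexadecimal is 0x229C2C90156D65ED.
Stored big-endian, the bytes at ascending addresses are 22 9C 2C 90 15 6D 65 ED.
Read back as little-endian, the first byte is least significant, giving 0xED656D15902C9C22.
0xED656D15902C9C22 = 17106198699017280546.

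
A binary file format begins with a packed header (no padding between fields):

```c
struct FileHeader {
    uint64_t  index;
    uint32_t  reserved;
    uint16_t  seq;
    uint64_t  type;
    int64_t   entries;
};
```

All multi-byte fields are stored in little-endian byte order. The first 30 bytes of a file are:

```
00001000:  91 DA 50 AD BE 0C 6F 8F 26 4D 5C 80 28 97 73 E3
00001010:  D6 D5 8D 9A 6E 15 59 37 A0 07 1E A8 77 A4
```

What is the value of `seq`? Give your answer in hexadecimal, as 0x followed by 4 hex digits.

`seq` follows `index` (8 B), `reserved` (4 B), so it starts at offset 8 + 4 = 12 and occupies 2 bytes.
Bytes at offsets 12..13: 28 97.
Little-endian: lowest address holds the least-significant byte.
Reassemble most-significant byte first: 97 28 → 0x9728.

0x9728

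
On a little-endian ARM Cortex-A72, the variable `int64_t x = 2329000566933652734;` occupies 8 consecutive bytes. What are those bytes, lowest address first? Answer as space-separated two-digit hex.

FE 84 C3 11 AD 45 52 20

2329000566933652734 in hexadecimal, padded to 64 bits, is 0x205245AD11C384FE.
Split into bytes (most-significant first): 20 52 45 AD 11 C3 84 FE.
In little-endian order the low byte comes first in memory.
So at ascending addresses the bytes are FE 84 C3 11 AD 45 52 20.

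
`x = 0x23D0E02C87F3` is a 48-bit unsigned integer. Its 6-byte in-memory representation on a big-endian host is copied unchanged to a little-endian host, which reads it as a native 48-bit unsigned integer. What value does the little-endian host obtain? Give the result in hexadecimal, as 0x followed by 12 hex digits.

0xF3872CE0D023

Stored big-endian, the bytes at ascending addresses are 23 D0 E0 2C 87 F3.
Read back as little-endian, the first byte is least significant, giving 0xF3872CE0D023.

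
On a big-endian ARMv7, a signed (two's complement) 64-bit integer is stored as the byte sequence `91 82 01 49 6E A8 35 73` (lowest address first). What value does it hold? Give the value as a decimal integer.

Big-endian: lowest address holds the most-significant byte.
The bytes are already most-significant first: 0x918201496EA83573.
Top bit is set, so as a signed 64-bit value this is 0x918201496EA83573 − 2^64 = -7961799776336857741.

-7961799776336857741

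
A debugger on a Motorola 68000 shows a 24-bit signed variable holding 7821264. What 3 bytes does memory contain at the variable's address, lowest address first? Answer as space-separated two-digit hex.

7821264 in hexadecimal, padded to 24 bits, is 0x7757D0.
Split into bytes (most-significant first): 77 57 D0.
In big-endian order the high byte comes first in memory.
So the memory order matches the most-significant-first order: 77 57 D0.

77 57 D0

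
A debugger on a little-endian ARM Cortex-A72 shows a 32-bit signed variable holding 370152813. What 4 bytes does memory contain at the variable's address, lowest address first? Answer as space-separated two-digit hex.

370152813 in hexadecimal, padded to 32 bits, is 0x1610156D.
Split into bytes (most-significant first): 16 10 15 6D.
Little-endian stores the least-significant byte at the lowest address.
So at ascending addresses the bytes are 6D 15 10 16.

6D 15 10 16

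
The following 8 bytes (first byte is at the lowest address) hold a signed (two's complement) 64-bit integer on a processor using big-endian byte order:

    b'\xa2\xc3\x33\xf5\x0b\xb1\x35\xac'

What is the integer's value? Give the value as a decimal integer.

In big-endian order the high byte comes first in memory.
The bytes are already most-significant first: 0xA2C333F50BB135AC.
Top bit is set, so as a signed 64-bit value this is 0xA2C333F50BB135AC − 2^64 = -6718469091550480980.

-6718469091550480980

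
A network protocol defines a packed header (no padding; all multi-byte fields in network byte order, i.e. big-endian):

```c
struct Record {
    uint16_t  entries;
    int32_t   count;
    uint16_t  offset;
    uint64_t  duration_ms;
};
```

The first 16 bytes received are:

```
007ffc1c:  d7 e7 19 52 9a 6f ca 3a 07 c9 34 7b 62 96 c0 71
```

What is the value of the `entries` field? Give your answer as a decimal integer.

`entries` is the first field, at byte offset 0, occupying 2 bytes.
Bytes at offsets 0..1: D7 E7.
In big-endian order the high byte comes first in memory.
The bytes are already most-significant first: 0xD7E7.
0xD7E7 = 55271.

55271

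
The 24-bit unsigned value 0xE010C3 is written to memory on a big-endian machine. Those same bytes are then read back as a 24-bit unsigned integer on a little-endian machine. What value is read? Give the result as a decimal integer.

Stored big-endian, the bytes at ascending addresses are E0 10 C3.
Read back as little-endian, the first byte is least significant, giving 0xC310E0.
0xC310E0 = 12783840.

12783840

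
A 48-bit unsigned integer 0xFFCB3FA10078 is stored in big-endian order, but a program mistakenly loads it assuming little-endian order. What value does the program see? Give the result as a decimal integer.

Stored big-endian, the bytes at ascending addresses are FF CB 3F A1 00 78.
Read back as little-endian, the first byte is least significant, giving 0x7800A13FCBFF.
0x7800A13FCBFF = 131944100645887.

131944100645887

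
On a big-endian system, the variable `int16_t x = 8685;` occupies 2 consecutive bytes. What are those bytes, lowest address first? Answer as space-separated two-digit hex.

8685 in hexadecimal, padded to 16 bits, is 0x21ED.
Split into bytes (most-significant first): 21 ED.
Big-endian: lowest address holds the most-significant byte.
So the memory order matches the most-significant-first order: 21 ED.

21 ED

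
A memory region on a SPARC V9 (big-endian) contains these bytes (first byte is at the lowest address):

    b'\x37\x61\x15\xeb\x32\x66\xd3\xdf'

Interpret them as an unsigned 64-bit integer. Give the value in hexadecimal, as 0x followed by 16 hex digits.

Big-endian: lowest address holds the most-significant byte.
The bytes are already most-significant first: 0x376115EB3266D3DF.

0x376115EB3266D3DF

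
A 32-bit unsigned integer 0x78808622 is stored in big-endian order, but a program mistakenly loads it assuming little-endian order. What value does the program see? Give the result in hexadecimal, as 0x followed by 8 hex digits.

Stored big-endian, the bytes at ascending addresses are 78 80 86 22.
Read back as little-endian, the first byte is least significant, giving 0x22868078.

0x22868078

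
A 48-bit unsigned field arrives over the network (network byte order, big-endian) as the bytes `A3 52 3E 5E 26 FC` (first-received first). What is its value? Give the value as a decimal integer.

179573629003516

In big-endian order the high byte comes first in memory.
The bytes are already most-significant first: 0xA3523E5E26FC.
0xA3523E5E26FC = 179573629003516.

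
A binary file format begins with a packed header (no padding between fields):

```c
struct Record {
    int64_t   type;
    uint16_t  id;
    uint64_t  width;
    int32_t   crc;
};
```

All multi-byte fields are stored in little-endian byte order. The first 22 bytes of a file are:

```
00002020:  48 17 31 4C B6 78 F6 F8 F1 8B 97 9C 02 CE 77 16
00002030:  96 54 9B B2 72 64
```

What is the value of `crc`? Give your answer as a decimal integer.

`crc` follows `type` (8 B), `id` (2 B), `width` (8 B), so it starts at offset 8 + 2 + 8 = 18 and occupies 4 bytes.
Bytes at offsets 18..21: 9B B2 72 64.
In little-endian order the low byte comes first in memory.
Reassemble most-significant byte first: 64 72 B2 9B → 0x6472B29B.
0x6472B29B = 1685238427.

1685238427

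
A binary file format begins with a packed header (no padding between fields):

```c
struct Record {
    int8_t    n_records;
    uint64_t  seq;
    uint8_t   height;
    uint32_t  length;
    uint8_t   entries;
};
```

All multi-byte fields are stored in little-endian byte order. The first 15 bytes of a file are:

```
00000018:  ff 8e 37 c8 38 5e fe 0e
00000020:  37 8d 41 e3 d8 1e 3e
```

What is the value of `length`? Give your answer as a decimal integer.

`length` follows `n_records` (1 B), `seq` (8 B), `height` (1 B), so it starts at offset 1 + 8 + 1 = 10 and occupies 4 bytes.
Bytes at offsets 10..13: 41 E3 D8 1E.
Little-endian: lowest address holds the least-significant byte.
Reassemble most-significant byte first: 1E D8 E3 41 → 0x1ED8E341.
0x1ED8E341 = 517530433.

517530433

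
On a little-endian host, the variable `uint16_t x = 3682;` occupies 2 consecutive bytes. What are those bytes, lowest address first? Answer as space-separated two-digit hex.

62 0E

3682 in hexadecimal, padded to 16 bits, is 0x0E62.
Split into bytes (most-significant first): 0E 62.
Little-endian stores the least-significant byte at the lowest address.
So at ascending addresses the bytes are 62 0E.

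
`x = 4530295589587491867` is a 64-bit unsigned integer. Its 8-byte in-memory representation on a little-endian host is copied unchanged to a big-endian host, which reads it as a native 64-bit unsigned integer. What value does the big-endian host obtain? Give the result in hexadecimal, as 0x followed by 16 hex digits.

0x1B9CE110D6D7DE3E

4530295589587491867 in 64-bit hexadecimal is 0x3EDED7D610E19C1B.
Stored little-endian, the bytes at ascending addresses are 1B 9C E1 10 D6 D7 DE 3E.
Read back as big-endian, the last byte is least significant, giving 0x1B9CE110D6D7DE3E.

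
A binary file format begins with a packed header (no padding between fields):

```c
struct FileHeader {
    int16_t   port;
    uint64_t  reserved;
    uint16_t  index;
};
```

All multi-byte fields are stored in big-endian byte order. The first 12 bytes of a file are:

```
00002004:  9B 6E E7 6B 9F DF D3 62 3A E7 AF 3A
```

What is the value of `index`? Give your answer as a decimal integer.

44858

`index` follows `port` (2 B), `reserved` (8 B), so it starts at offset 2 + 8 = 10 and occupies 2 bytes.
Bytes at offsets 10..11: AF 3A.
Big-endian stores the most-significant byte at the lowest address.
The bytes are already most-significant first: 0xAF3A.
0xAF3A = 44858.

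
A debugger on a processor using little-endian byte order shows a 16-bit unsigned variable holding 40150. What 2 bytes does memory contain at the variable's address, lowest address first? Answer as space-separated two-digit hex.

40150 in hexadecimal, padded to 16 bits, is 0x9CD6.
Split into bytes (most-significant first): 9C D6.
In little-endian order the low byte comes first in memory.
So at ascending addresses the bytes are D6 9C.

D6 9C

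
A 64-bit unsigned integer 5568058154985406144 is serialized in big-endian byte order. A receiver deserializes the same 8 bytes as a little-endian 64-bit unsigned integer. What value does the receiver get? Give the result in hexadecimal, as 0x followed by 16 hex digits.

0xC03E9F2064B7454D

5568058154985406144 in 64-bit hexadecimal is 0x4D45B764209F3EC0.
Stored big-endian, the bytes at ascending addresses are 4D 45 B7 64 20 9F 3E C0.
Read back as little-endian, the first byte is least significant, giving 0xC03E9F2064B7454D.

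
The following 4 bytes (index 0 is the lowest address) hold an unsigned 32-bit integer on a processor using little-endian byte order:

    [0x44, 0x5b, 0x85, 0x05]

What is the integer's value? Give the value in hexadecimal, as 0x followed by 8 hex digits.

0x05855B44

Little-endian: lowest address holds the least-significant byte.
Reassemble most-significant byte first: 05 85 5B 44 → 0x05855B44.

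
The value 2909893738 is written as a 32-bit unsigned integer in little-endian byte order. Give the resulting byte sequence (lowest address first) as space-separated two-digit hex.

6A 74 71 AD

2909893738 in hexadecimal, padded to 32 bits, is 0xAD71746A.
Split into bytes (most-significant first): AD 71 74 6A.
In little-endian order the low byte comes first in memory.
So at ascending addresses the bytes are 6A 74 71 AD.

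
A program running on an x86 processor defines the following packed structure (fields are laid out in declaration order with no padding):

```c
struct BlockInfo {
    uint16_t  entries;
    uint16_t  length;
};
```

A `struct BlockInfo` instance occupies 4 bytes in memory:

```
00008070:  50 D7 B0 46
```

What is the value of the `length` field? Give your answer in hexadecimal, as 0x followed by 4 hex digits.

0x46B0

`length` follows `entries` (2 bytes), so it starts at byte offset 2 and occupies 2 bytes.
Bytes at offsets 2..3: B0 46.
In little-endian order the low byte comes first in memory.
Reassemble most-significant byte first: 46 B0 → 0x46B0.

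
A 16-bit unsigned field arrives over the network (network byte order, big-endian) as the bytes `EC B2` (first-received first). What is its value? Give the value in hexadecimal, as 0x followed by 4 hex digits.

0xECB2

Big-endian: lowest address holds the most-significant byte.
The bytes are already most-significant first: 0xECB2.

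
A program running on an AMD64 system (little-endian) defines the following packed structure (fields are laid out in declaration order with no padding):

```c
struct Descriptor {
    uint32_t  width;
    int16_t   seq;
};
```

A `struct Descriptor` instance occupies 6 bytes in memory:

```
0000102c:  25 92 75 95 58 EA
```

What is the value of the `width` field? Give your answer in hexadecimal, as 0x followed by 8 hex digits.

0x95759225

`width` is the first field, at byte offset 0, occupying 4 bytes.
Bytes at offsets 0..3: 25 92 75 95.
Little-endian stores the least-significant byte at the lowest address.
Reassemble most-significant byte first: 95 75 92 25 → 0x95759225.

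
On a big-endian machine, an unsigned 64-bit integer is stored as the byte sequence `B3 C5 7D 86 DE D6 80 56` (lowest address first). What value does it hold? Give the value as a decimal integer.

12953897921418788950

In big-endian order the high byte comes first in memory.
The bytes are already most-significant first: 0xB3C57D86DED68056.
0xB3C57D86DED68056 = 12953897921418788950.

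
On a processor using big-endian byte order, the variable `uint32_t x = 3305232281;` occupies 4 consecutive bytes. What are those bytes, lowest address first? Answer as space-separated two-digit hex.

3305232281 in hexadecimal, padded to 32 bits, is 0xC501D799.
Split into bytes (most-significant first): C5 01 D7 99.
In big-endian order the high byte comes first in memory.
So the memory order matches the most-significant-first order: C5 01 D7 99.

C5 01 D7 99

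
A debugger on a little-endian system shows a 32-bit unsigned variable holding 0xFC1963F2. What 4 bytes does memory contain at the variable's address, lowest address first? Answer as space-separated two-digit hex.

F2 63 19 FC

Split into bytes (most-significant first): FC 19 63 F2.
In little-endian order the low byte comes first in memory.
So at ascending addresses the bytes are F2 63 19 FC.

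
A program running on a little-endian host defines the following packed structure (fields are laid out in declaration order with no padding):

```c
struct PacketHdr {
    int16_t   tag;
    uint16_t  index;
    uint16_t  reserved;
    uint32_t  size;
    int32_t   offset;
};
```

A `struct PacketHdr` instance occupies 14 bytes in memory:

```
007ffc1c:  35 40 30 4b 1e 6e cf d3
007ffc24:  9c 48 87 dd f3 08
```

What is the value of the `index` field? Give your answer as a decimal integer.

19248

`index` follows `tag` (2 bytes), so it starts at byte offset 2 and occupies 2 bytes.
Bytes at offsets 2..3: 30 4B.
In little-endian order the low byte comes first in memory.
Reassemble most-significant byte first: 4B 30 → 0x4B30.
0x4B30 = 19248.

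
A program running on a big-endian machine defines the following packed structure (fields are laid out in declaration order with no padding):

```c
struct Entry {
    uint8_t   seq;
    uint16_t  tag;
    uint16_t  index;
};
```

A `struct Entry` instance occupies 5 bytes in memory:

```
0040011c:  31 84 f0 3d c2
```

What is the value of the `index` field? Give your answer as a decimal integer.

`index` follows `seq` (1 B), `tag` (2 B), so it starts at offset 1 + 2 = 3 and occupies 2 bytes.
Bytes at offsets 3..4: 3D C2.
In big-endian order the high byte comes first in memory.
The bytes are already most-significant first: 0x3DC2.
0x3DC2 = 15810.

15810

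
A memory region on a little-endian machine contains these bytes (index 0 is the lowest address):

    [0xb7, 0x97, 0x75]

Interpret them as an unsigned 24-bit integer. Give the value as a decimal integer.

7706551

Little-endian: lowest address holds the least-significant byte.
Reassemble most-significant byte first: 75 97 B7 → 0x7597B7.
0x7597B7 = 7706551.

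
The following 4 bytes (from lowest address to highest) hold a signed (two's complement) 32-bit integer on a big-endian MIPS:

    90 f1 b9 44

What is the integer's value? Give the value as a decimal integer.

-1863206588

Big-endian: lowest address holds the most-significant byte.
The bytes are already most-significant first: 0x90F1B944.
Top bit is set, so as a signed 32-bit value this is 0x90F1B944 − 2^32 = -1863206588.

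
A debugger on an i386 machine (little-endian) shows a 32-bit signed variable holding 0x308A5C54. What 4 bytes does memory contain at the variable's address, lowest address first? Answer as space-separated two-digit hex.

Split into bytes (most-significant first): 30 8A 5C 54.
Little-endian stores the least-significant byte at the lowest address.
So at ascending addresses the bytes are 54 5C 8A 30.

54 5C 8A 30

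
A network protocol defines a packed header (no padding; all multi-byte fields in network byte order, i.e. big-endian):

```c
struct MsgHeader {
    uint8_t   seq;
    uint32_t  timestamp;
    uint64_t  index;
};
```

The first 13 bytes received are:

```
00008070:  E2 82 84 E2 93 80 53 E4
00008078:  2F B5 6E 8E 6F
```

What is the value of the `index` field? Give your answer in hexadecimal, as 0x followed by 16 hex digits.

0x8053E42FB56E8E6F

`index` follows `seq` (1 B), `timestamp` (4 B), so it starts at offset 1 + 4 = 5 and occupies 8 bytes.
Bytes at offsets 5..12: 80 53 E4 2F B5 6E 8E 6F.
Big-endian: lowest address holds the most-significant byte.
The bytes are already most-significant first: 0x8053E42FB56E8E6F.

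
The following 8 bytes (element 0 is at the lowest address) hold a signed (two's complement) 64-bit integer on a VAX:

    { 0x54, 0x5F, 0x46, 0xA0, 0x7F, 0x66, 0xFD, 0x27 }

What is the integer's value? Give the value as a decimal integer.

2881572034922831700

Little-endian: lowest address holds the least-significant byte.
Reassemble most-significant byte first: 27 FD 66 7F A0 46 5F 54 → 0x27FD667FA0465F54.
0x27FD667FA0465F54 = 2881572034922831700.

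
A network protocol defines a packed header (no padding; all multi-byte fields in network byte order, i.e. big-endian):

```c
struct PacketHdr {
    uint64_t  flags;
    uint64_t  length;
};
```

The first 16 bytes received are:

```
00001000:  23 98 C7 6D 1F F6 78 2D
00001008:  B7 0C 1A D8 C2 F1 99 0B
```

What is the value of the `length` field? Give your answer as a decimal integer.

13189946926947211531

`length` follows `flags` (8 bytes), so it starts at byte offset 8 and occupies 8 bytes.
Bytes at offsets 8..15: B7 0C 1A D8 C2 F1 99 0B.
Big-endian: lowest address holds the most-significant byte.
The bytes are already most-significant first: 0xB70C1AD8C2F1990B.
0xB70C1AD8C2F1990B = 13189946926947211531.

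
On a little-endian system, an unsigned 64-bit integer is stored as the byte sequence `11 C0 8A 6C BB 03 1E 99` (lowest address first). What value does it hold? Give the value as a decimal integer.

Little-endian stores the least-significant byte at the lowest address.
Reassemble most-significant byte first: 99 1E 03 BB 6C 8A C0 11 → 0x991E03BB6C8AC011.
0x991E03BB6C8AC011 = 11033260240619094033.

11033260240619094033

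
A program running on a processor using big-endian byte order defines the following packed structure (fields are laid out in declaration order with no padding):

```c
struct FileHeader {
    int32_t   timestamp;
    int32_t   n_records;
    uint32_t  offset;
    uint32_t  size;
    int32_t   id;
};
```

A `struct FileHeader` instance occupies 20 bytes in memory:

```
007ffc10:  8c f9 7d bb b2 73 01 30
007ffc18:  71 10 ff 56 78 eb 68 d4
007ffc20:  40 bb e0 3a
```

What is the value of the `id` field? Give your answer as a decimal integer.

`id` follows `timestamp` (4 B), `n_records` (4 B), `offset` (4 B), `size` (4 B), so it starts at offset 4 + 4 + 4 + 4 = 16 and occupies 4 bytes.
Bytes at offsets 16..19: 40 BB E0 3A.
In big-endian order the high byte comes first in memory.
The bytes are already most-significant first: 0x40BBE03A.
0x40BBE03A = 1086054458.

1086054458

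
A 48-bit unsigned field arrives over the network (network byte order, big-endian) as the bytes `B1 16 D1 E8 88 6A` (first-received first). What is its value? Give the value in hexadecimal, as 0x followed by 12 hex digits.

0xB116D1E8886A

Big-endian stores the most-significant byte at the lowest address.
The bytes are already most-significant first: 0xB116D1E8886A.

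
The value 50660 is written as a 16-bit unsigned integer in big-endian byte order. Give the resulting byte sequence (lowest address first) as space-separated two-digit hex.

50660 in hexadecimal, padded to 16 bits, is 0xC5E4.
Split into bytes (most-significant first): C5 E4.
Big-endian stores the most-significant byte at the lowest address.
So the memory order matches the most-significant-first order: C5 E4.

C5 E4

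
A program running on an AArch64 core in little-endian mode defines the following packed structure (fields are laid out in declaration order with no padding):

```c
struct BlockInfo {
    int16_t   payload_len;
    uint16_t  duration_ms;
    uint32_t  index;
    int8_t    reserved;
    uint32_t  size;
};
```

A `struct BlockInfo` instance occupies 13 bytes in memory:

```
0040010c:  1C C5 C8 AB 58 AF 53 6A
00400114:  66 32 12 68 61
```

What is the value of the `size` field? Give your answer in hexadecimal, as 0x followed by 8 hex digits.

0x61681232

`size` follows `payload_len` (2 B), `duration_ms` (2 B), `index` (4 B), `reserved` (1 B), so it starts at offset 2 + 2 + 4 + 1 = 9 and occupies 4 bytes.
Bytes at offsets 9..12: 32 12 68 61.
Little-endian stores the least-significant byte at the lowest address.
Reassemble most-significant byte first: 61 68 12 32 → 0x61681232.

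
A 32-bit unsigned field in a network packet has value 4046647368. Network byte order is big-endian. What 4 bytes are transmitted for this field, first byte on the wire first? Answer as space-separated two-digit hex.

4046647368 in hexadecimal, padded to 32 bits, is 0xF132F048.
Split into bytes (most-significant first): F1 32 F0 48.
Big-endian: lowest address holds the most-significant byte.
So the memory order matches the most-significant-first order: F1 32 F0 48.

F1 32 F0 48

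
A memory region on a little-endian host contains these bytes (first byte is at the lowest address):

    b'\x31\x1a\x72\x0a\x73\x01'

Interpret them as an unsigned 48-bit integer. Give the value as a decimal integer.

Little-endian stores the least-significant byte at the lowest address.
Reassemble most-significant byte first: 01 73 0A 72 1A 31 → 0x01730A721A31.
0x01730A721A31 = 1593608116785.

1593608116785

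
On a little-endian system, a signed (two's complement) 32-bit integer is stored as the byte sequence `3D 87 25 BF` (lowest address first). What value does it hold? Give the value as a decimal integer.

-1088059587

In little-endian order the low byte comes first in memory.
Reassemble most-significant byte first: BF 25 87 3D → 0xBF25873D.
Top bit is set, so as a signed 32-bit value this is 0xBF25873D − 2^32 = -1088059587.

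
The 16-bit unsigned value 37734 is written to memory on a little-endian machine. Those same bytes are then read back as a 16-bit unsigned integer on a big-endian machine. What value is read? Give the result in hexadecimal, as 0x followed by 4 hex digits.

0x6693

37734 in 16-bit hexadecimal is 0x9366.
Stored little-endian, the bytes at ascending addresses are 66 93.
Read back as big-endian, the last byte is least significant, giving 0x6693.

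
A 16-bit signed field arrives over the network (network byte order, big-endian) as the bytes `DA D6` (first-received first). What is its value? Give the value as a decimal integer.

-9514

Big-endian stores the most-significant byte at the lowest address.
The bytes are already most-significant first: 0xDAD6.
Top bit is set, so as a signed 16-bit value this is 0xDAD6 − 2^16 = -9514.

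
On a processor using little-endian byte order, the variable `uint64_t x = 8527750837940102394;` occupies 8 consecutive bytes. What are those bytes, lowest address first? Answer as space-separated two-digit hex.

8527750837940102394 in hexadecimal, padded to 64 bits, is 0x7658A8348475A4FA.
Split into bytes (most-significant first): 76 58 A8 34 84 75 A4 FA.
Little-endian stores the least-significant byte at the lowest address.
So at ascending addresses the bytes are FA A4 75 84 34 A8 58 76.

FA A4 75 84 34 A8 58 76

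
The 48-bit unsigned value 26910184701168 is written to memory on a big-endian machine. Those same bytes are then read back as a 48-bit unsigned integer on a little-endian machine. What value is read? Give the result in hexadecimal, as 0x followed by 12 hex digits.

26910184701168 in 48-bit hexadecimal is 0x187983FFFCF0.
Stored big-endian, the bytes at ascending addresses are 18 79 83 FF FC F0.
Read back as little-endian, the first byte is least significant, giving 0xF0FCFF837918.

0xF0FCFF837918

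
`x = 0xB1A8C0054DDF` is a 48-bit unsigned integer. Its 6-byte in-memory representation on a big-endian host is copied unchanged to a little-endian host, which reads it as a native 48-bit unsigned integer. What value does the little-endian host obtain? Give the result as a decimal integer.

245521901988017

Stored big-endian, the bytes at ascending addresses are B1 A8 C0 05 4D DF.
Read back as little-endian, the first byte is least significant, giving 0xDF4D05C0A8B1.
0xDF4D05C0A8B1 = 245521901988017.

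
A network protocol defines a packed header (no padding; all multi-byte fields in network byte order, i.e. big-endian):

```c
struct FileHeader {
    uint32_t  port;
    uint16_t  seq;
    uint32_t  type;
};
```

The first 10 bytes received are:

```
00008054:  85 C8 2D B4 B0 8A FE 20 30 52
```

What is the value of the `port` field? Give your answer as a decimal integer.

`port` is the first field, at byte offset 0, occupying 4 bytes.
Bytes at offsets 0..3: 85 C8 2D B4.
Big-endian: lowest address holds the most-significant byte.
The bytes are already most-significant first: 0x85C82DB4.
0x85C82DB4 = 2244488628.

2244488628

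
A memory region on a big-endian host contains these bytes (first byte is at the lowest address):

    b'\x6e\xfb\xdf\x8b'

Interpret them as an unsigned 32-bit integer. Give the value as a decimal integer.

Big-endian stores the most-significant byte at the lowest address.
The bytes are already most-significant first: 0x6EFBDF8B.
0x6EFBDF8B = 1862000523.

1862000523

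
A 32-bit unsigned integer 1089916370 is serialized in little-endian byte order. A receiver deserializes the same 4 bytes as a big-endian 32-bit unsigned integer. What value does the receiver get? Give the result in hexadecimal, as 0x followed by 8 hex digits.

1089916370 in 32-bit hexadecimal is 0x40F6CDD2.
Stored little-endian, the bytes at ascending addresses are D2 CD F6 40.
Read back as big-endian, the last byte is least significant, giving 0xD2CDF640.

0xD2CDF640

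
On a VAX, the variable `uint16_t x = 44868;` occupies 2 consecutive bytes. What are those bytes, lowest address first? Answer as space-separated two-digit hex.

44868 in hexadecimal, padded to 16 bits, is 0xAF44.
Split into bytes (most-significant first): AF 44.
Little-endian stores the least-significant byte at the lowest address.
So at ascending addresses the bytes are 44 AF.

44 AF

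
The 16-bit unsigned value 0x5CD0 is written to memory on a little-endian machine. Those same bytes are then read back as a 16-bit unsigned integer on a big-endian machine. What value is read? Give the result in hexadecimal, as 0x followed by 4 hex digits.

0xD05C

Stored little-endian, the bytes at ascending addresses are D0 5C.
Read back as big-endian, the last byte is least significant, giving 0xD05C.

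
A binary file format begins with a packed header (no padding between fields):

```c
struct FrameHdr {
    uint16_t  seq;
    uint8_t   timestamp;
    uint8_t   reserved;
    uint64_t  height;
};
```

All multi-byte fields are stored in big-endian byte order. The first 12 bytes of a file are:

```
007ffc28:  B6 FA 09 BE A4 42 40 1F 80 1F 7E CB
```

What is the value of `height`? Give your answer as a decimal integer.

11836093274720796363

`height` follows `seq` (2 B), `timestamp` (1 B), `reserved` (1 B), so it starts at offset 2 + 1 + 1 = 4 and occupies 8 bytes.
Bytes at offsets 4..11: A4 42 40 1F 80 1F 7E CB.
In big-endian order the high byte comes first in memory.
The bytes are already most-significant first: 0xA442401F801F7ECB.
0xA442401F801F7ECB = 11836093274720796363.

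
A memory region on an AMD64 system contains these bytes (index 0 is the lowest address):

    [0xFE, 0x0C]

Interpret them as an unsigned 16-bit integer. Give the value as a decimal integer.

3326

Little-endian stores the least-significant byte at the lowest address.
Reassemble most-significant byte first: 0C FE → 0x0CFE.
0x0CFE = 3326.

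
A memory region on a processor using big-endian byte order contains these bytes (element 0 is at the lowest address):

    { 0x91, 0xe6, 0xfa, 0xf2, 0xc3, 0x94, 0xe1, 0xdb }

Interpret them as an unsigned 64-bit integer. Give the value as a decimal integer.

In big-endian order the high byte comes first in memory.
The bytes are already most-significant first: 0x91E6FAF2C394E1DB.
0x91E6FAF2C394E1DB = 10513366300713345499.

10513366300713345499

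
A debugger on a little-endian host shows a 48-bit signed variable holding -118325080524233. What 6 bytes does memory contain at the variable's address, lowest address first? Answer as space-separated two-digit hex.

Two's complement of -118325080524233 in 48 bits: 118325080524233 = 0x6B9DB46485C9; invert → 0x94624B9B7A36; add 1 → 0x94624B9B7A37.
Split into bytes (most-significant first): 94 62 4B 9B 7A 37.
In little-endian order the low byte comes first in memory.
So at ascending addresses the bytes are 37 7A 9B 4B 62 94.

37 7A 9B 4B 62 94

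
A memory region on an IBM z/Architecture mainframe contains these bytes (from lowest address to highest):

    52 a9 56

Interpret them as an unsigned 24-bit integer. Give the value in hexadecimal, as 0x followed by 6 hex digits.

0x52A956

In big-endian order the high byte comes first in memory.
The bytes are already most-significant first: 0x52A956.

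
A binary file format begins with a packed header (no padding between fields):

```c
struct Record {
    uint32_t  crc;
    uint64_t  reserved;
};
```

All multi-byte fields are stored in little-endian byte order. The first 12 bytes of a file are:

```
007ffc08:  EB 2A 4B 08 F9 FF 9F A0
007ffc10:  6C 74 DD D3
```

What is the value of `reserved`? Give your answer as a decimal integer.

15266486321755979769

`reserved` follows `crc` (4 bytes), so it starts at byte offset 4 and occupies 8 bytes.
Bytes at offsets 4..11: F9 FF 9F A0 6C 74 DD D3.
Little-endian stores the least-significant byte at the lowest address.
Reassemble most-significant byte first: D3 DD 74 6C A0 9F FF F9 → 0xD3DD746CA09FFFF9.
0xD3DD746CA09FFFF9 = 15266486321755979769.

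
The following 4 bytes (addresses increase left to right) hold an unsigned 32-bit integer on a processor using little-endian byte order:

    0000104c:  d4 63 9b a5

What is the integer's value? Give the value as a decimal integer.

2778424276

In little-endian order the low byte comes first in memory.
Reassemble most-significant byte first: A5 9B 63 D4 → 0xA59B63D4.
0xA59B63D4 = 2778424276.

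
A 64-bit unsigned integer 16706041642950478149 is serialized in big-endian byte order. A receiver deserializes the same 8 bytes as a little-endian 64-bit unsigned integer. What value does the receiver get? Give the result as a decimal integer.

16706041642950478149 in 64-bit hexadecimal is 0xE7D7C85CA2F24945.
Stored big-endian, the bytes at ascending addresses are E7 D7 C8 5C A2 F2 49 45.
Read back as little-endian, the first byte is least significant, giving 0x4549F2A25CC8D7E7.
0x4549F2A25CC8D7E7 = 4992788441072195559.

4992788441072195559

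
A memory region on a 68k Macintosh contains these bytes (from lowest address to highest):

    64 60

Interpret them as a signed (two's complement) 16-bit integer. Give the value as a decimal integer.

Big-endian: lowest address holds the most-significant byte.
The bytes are already most-significant first: 0x6460.
0x6460 = 25696.

25696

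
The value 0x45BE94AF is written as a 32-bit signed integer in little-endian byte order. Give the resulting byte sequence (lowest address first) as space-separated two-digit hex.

AF 94 BE 45

Split into bytes (most-significant first): 45 BE 94 AF.
In little-endian order the low byte comes first in memory.
So at ascending addresses the bytes are AF 94 BE 45.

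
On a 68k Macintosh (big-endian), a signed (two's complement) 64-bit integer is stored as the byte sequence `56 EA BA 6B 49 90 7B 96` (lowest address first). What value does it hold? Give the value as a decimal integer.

6263023201770568598

Big-endian stores the most-significant byte at the lowest address.
The bytes are already most-significant first: 0x56EABA6B49907B96.
0x56EABA6B49907B96 = 6263023201770568598.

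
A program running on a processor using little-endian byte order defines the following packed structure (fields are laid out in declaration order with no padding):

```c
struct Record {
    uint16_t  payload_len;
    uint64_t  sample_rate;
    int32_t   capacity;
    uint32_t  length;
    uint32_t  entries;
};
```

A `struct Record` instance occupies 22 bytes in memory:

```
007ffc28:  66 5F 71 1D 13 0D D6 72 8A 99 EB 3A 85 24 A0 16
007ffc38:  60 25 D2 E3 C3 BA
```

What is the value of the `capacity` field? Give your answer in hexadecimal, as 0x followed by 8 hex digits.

0x24853AEB

`capacity` follows `payload_len` (2 B), `sample_rate` (8 B), so it starts at offset 2 + 8 = 10 and occupies 4 bytes.
Bytes at offsets 10..13: EB 3A 85 24.
Little-endian: lowest address holds the least-significant byte.
Reassemble most-significant byte first: 24 85 3A EB → 0x24853AEB.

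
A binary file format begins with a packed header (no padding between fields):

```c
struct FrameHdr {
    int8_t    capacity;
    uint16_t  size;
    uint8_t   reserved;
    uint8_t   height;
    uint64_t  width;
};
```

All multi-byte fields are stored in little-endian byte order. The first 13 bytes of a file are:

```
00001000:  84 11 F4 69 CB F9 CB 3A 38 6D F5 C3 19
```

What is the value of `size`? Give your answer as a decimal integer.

62481

`size` follows `capacity` (1 byte), so it starts at byte offset 1 and occupies 2 bytes.
Bytes at offsets 1..2: 11 F4.
Little-endian: lowest address holds the least-significant byte.
Reassemble most-significant byte first: F4 11 → 0xF411.
0xF411 = 62481.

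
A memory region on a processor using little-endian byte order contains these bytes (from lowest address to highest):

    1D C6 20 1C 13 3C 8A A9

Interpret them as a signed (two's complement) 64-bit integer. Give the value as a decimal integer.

Little-endian: lowest address holds the least-significant byte.
Reassemble most-significant byte first: A9 8A 3C 13 1C 20 C6 1D → 0xA98A3C131C20C61D.
Top bit is set, so as a signed 64-bit value this is 0xA98A3C131C20C61D − 2^64 = -6230101081739704803.

-6230101081739704803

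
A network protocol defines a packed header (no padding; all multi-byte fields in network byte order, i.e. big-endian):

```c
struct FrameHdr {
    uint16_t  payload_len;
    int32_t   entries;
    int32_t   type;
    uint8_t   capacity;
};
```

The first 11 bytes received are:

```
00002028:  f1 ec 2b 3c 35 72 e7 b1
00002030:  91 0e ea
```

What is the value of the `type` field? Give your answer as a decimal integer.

-407793394

`type` follows `payload_len` (2 B), `entries` (4 B), so it starts at offset 2 + 4 = 6 and occupies 4 bytes.
Bytes at offsets 6..9: E7 B1 91 0E.
Big-endian stores the most-significant byte at the lowest address.
The bytes are already most-significant first: 0xE7B1910E.
Top bit is set, so as a signed 32-bit value this is 0xE7B1910E − 2^32 = -407793394.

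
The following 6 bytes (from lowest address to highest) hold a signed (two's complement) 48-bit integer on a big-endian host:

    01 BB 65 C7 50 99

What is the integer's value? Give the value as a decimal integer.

1904378073241

In big-endian order the high byte comes first in memory.
The bytes are already most-significant first: 0x01BB65C75099.
0x01BB65C75099 = 1904378073241.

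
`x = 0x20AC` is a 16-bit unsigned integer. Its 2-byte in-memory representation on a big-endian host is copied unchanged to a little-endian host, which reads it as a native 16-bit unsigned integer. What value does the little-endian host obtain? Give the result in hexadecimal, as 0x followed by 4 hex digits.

0xAC20

Stored big-endian, the bytes at ascending addresses are 20 AC.
Read back as little-endian, the first byte is least significant, giving 0xAC20.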